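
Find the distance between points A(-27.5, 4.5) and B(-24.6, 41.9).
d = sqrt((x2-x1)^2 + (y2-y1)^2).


dx = -24.6 + 27.5 = 2.9
dy = 41.9 - 4.5 = 37.4
d = sqrt(8.41 + 1398.76) = sqrt(1407.17) = 37.5123

37.5123


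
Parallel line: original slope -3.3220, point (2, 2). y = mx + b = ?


Parallel lines have equal slopes.
m2 = -3.3220
b2 = 2 + 3.3220*2 = 8.6440

y = -3.3220x + 8.6440


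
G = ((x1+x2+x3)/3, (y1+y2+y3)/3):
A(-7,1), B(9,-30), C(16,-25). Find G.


Gx = (-7+9+16)/3 = 18/3 = 6.0000
Gy = (1- 30- 25)/3 = -54/3 = -18.0000

G = (6.0000, -18.0000)


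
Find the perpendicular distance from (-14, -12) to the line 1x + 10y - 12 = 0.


|1*(-14) + 10*(-12) - 12| = |-146| = 146
sqrt(1 + 100) = sqrt(101) = 10.0499
d = 146/sqrt(101) = 14.5275

14.5275


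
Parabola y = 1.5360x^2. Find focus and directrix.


a = 1.5360
1/(4a) = 0.1628
Focus = (0, 0.1628)
Directrix: y = -0.1628

Focus = (0, 0.1628), Directrix: y = -0.1628


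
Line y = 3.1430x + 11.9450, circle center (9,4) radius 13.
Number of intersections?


Substitute y = 3.1430x + 11.9450: (x-9)^2 + (3.1430x+11.9450-4)^2 = 169
Expand to Ax^2 + Bx + C = 0, where b-k = 7.945
A = 1+m^2 = 10.878449
B = 2(m(b-k) - h) = 2(3.1430*7.945 - 9) = 31.94227
C = h^2 + (b-k)^2 - r^2 = 81 + 63.123025 - 169 = -24.876975
disc = B^2-4AC = 1020.3086 + 1082.4916 = 2102.8002
disc > 0

2 intersection points


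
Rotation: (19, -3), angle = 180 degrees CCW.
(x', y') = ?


cos(180) = -1, sin(180) = 0
x' = 19*(-1) + 3*0 = -19
y' = 19*0 - 3*(-1) = 3

(-19, 3)


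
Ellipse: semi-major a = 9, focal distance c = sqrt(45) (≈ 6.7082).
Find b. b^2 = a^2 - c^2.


b^2 = 9^2 - (sqrt(45))^2 = 81 - 45 = 36
b = sqrt(36) = 6

b = 6


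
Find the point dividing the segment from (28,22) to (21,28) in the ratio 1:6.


Px = (1*21 + 6*28)/7 = 189/7 = 27.0000
Py = (1*28 + 6*22)/7 = 160/7 = 22.8571

P = (27.0000, 22.8571)


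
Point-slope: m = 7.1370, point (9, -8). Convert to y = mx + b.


y + 8 = 7.1370(x - 9)
y = 7.1370x - 8 - 7.1370*9
y = 7.1370x - 72.2330

y = 7.1370x - 72.2330


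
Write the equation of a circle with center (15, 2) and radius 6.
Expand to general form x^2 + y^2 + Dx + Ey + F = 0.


(x-15)^2 + (y-2)^2 = 6^2
D = -2h = -30, E = -2k = -4
F = h^2+k^2-r^2 = 225+4-36 = 193

x^2 + y^2 - 30x - 4y + 193 = 0


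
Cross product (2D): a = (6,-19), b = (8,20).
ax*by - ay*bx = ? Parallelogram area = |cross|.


cross = 6*20 + 19*8 = 120 + 152 = 272
Parallelogram area = |272| = 272

cross = 272, parallelogram area = 272


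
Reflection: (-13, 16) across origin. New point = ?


Reflection rule for origin: (-x, -y)
(-13, 16) -> (13, -16)

(13, -16)


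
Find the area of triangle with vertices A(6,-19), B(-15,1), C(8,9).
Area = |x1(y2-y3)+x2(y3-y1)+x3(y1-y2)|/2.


6*(1-9) = -48
-15*(9+ 19) = -420
8*(-19-1) = -160
sum = -628
Area = |-628|/2 = 314.0000

314.0000 sq units


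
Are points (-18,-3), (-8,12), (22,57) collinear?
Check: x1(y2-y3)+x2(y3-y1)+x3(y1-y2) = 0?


-18*(12-57) - 8*(57+ 3) + 22*(-3-12)
= 810 - 480 - 330 = 0

Yes, collinear (determinant = 0)


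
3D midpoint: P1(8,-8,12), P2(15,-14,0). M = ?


Mx = (8+15)/2 = 11.5000
My = (-8- 14)/2 = -11.0000
Mz = (12+0)/2 = 6.0000

M = (11.5000, -11.0000, 6.0000)


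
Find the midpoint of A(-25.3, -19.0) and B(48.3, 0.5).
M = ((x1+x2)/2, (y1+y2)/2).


Mx = (-25.3 + 48.3)/2 = 23/2 = 11.5000
My = (-19.0 + 0.5)/2 = -18.5/2 = -9.2500

(11.5000, -9.2500)


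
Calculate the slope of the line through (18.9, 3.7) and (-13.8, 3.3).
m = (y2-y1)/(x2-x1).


dy = 3.3 - 3.7 = -0.4
dx = -13.8 - 18.9 = -32.7
m = -0.4/(-32.7) = 0.0122

m = 0.0122


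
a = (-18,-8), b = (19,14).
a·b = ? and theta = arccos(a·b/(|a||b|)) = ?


a·b = -18*19 - 8*14 = -342 - 112 = -454
|a| = sqrt(324+64) = 19.6977
|b| = sqrt(361+196) = 23.6008
cos(theta) = -454/(sqrt(388)*sqrt(557)) = -454/sqrt(216116) = -0.976590
theta = arccos(-454/sqrt(216116)) = 167.5781 degrees

a·b = -454, theta = 167.5781 deg


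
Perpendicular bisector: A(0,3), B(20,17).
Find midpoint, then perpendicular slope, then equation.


Midpoint = (10, 10)
Slope of AB = dy/dx = 14/20 = 0.7000
Perp slope = -dx/dy = -20/14 = -1.4286
b = My - (perp slope)*Mx = 10 + (20*10)/14 = 10 + 14.2857 = 24.2857

y = -1.4286x + 24.2857


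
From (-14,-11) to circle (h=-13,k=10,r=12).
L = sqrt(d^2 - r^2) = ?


d = sqrt((-14+ 13)^2 + (-11-10)^2) = sqrt(1+441) = 21.0238
L = sqrt(442.0000 - 144) = sqrt(298.0000) = 17.2627

17.2627


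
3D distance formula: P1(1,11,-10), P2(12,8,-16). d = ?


dx=11, dy=-3, dz=-6
d = sqrt(121+9+36) = sqrt(166) = 12.8841

12.8841


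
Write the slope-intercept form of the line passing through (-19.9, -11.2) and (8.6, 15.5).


m = (26.7)/(28.5) = 0.9368
b = y1 - m*x1 = -11.2 - (26.7*(-19.9))/(28.5) = -11.2 + 18.6432 = 7.4432

y = 0.9368x + 7.4432


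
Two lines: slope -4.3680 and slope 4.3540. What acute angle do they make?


m1-m2 = -8.722
1+m1*m2 = -18.018272
tan(theta) = |-8.722/(-18.018272)| = 0.484064
theta = arctan(|-8.722/(-18.018272)|) = 25.8300 degrees (acute angle)

25.8300 degrees


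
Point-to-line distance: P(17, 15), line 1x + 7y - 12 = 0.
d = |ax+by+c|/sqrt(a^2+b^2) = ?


|1*17 + 7*15 - 12| = |110| = 110
sqrt(1 + 49) = sqrt(50) = 7.0711
d = 110/sqrt(50) = 15.5563

15.5563


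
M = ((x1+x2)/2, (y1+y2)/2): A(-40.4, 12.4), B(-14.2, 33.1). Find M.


Mx = (-40.4 - 14.2)/2 = -54.6/2 = -27.3000
My = (12.4 + 33.1)/2 = 45.5/2 = 22.7500

(-27.3000, 22.7500)


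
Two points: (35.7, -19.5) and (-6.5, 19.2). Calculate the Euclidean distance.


dx = -6.5 - 35.7 = -42.2
dy = 19.2 + 19.5 = 38.7
d = sqrt(1780.84 + 1497.69) = sqrt(3278.53) = 57.2584

57.2584


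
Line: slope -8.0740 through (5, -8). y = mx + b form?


y + 8 = -8.0740(x - 5)
y = -8.0740x - 8 + 8.0740*5
y = -8.0740x + 32.3700

y = -8.0740x + 32.3700


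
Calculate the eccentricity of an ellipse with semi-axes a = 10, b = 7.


c = sqrt(100-49) = sqrt(51) = 7.1414
e = c/a = sqrt(51)/10 = 0.7141

e = 0.7141


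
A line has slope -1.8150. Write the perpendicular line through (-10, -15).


Perpendicular slope = -1/m1 = -1/(-1.8150) = 0.5510
b2 = y0 - m2*x0 = -15 - 10/(-1.8150) = -15 + 5.5096 = -9.4904

y = 0.5510x - 9.4904


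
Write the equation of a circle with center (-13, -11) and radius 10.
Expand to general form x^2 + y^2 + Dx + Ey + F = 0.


(x+ 13)^2 + (y+ 11)^2 = 10^2
D = -2h = 26, E = -2k = 22
F = h^2+k^2-r^2 = 169+121-100 = 190

x^2 + y^2 + 26x + 22y + 190 = 0


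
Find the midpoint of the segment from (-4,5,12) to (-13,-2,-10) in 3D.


Mx = (-4- 13)/2 = -8.5000
My = (5- 2)/2 = 1.5000
Mz = (12- 10)/2 = 1.0000

M = (-8.5000, 1.5000, 1.0000)


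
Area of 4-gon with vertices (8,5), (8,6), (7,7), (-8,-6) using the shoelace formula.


sum(xi*y_{i+1}) = 8*6 + 8*7 + 7*(-6) - 8*5 = 22
sum(yi*x_{i+1}) = 5*8 + 6*7 + 7*(-8) - 6*8 = -22
Area = |22 + 22|/2 = 44/2 = 22.0000

22.0000 sq units


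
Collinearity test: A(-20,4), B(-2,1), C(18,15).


-20*(1-15) - 2*(15-4) + 18*(4-1)
= 280 - 22 + 54 = 312

No, not collinear (determinant = 312)


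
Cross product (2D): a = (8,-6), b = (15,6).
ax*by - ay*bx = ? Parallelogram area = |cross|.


cross = 8*6 + 6*15 = 48 + 90 = 138
Parallelogram area = |138| = 138

cross = 138, parallelogram area = 138


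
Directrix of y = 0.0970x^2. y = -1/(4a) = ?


a = 0.0970
1/(4a) = 2.5773
directrix: y = -2.5773 = -2.5773

y = -2.5773


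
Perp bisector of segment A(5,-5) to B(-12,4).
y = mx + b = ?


Midpoint = (-3.5, -0.5)
Slope of AB = dy/dx = 9/(-17) = -0.5294
Perp slope = -dx/dy = 17/9 = 1.8889
b = My - (perp slope)*Mx = -0.5 + (-17*(-3.5))/9 = -0.5 + 6.6111 = 6.1111

y = 1.8889x + 6.1111


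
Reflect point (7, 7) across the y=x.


Reflection rule for y=x: (y, x)
(7, 7) -> (7, 7)

(7, 7)


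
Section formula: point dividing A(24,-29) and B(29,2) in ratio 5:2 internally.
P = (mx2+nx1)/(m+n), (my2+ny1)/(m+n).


Px = (5*29 + 2*24)/7 = 193/7 = 27.5714
Py = (5*2 + 2*(-29))/7 = -48/7 = -6.8571

P = (27.5714, -6.8571)


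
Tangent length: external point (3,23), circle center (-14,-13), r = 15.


d = sqrt((3+ 14)^2 + (23+ 13)^2) = sqrt(289+1296) = 39.8121
L = sqrt(1585.0000 - 225) = sqrt(1360.0000) = 36.8782

36.8782


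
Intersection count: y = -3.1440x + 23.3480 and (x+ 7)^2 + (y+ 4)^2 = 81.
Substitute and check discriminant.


Substitute y = -3.1440x + 23.3480: (x+ 7)^2 + (-3.1440x+23.3480+ 4)^2 = 81
Expand to Ax^2 + Bx + C = 0, where b-k = 27.348
A = 1+m^2 = 10.884736
B = 2(m(b-k) - h) = 2(-3.1440*27.348 + 7) = -157.964224
C = h^2 + (b-k)^2 - r^2 = 49 + 747.913104 - 81 = 715.913104
disc = B^2-4AC = 24952.6961 - 31170.1005 = -6217.4044
disc < 0

0 intersection points


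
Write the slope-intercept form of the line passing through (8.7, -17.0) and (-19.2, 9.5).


m = (26.5)/(-27.9) = -0.9498
b = y1 - m*x1 = -17.0 - (26.5*8.7)/(-27.9) = -17.0 + 8.2634 = -8.7366

y = -0.9498x - 8.7366


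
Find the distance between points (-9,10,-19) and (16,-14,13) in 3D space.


dx=25, dy=-24, dz=32
d = sqrt(625+576+1024) = sqrt(2225) = 47.1699

47.1699


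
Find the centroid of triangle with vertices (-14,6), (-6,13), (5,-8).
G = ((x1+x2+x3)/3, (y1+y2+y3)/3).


Gx = (-14- 6+5)/3 = -15/3 = -5.0000
Gy = (6+13- 8)/3 = 11/3 = 3.6667

G = (-5.0000, 3.6667)


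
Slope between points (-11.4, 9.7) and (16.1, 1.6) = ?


dy = 1.6 - 9.7 = -8.1
dx = 16.1 + 11.4 = 27.5
m = -8.1/27.5 = -0.2945

m = -0.2945


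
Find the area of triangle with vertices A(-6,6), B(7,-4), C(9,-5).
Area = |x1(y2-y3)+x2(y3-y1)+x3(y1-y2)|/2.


-6*(-4+ 5) = -6
7*(-5-6) = -77
9*(6+ 4) = 90
sum = 7
Area = |7|/2 = 3.5000

3.5000 sq units


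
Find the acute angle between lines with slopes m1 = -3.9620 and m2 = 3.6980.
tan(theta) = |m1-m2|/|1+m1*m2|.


m1-m2 = -7.66
1+m1*m2 = -13.651476
tan(theta) = |-7.66/(-13.651476)| = 0.561111
theta = arctan(|-7.66/(-13.651476)|) = 29.2973 degrees (acute angle)

29.2973 degrees


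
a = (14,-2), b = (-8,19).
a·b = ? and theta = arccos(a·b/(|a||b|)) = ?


a·b = 14*(-8) - 2*19 = -112 - 38 = -150
|a| = sqrt(196+4) = 14.1421
|b| = sqrt(64+361) = 20.6155
cos(theta) = -150/(sqrt(200)*sqrt(425)) = -150/sqrt(85000) = -0.514496
theta = arccos(-150/sqrt(85000)) = 120.9638 degrees

a·b = -150, theta = 120.9638 deg


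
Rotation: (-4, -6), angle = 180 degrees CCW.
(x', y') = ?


cos(180) = -1, sin(180) = 0
x' = -4*(-1) + 6*0 = 4
y' = -4*0 - 6*(-1) = 6

(4, 6)


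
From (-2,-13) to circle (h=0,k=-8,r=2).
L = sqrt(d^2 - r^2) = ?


d = sqrt((-2-0)^2 + (-13+ 8)^2) = sqrt(4+25) = 5.3852
L = sqrt(29.0000 - 4) = sqrt(25.0000) = 5.0000

5.0000


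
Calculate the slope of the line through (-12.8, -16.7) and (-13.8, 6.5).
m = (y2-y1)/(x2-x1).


dy = 6.5 + 16.7 = 23.2
dx = -13.8 + 12.8 = -1.0
m = 23.2/(-1.0) = -23.2000

m = -23.2000


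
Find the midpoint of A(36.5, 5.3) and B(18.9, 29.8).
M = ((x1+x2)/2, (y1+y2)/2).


Mx = (36.5 + 18.9)/2 = 55.4/2 = 27.7000
My = (5.3 + 29.8)/2 = 35.1/2 = 17.5500

(27.7000, 17.5500)


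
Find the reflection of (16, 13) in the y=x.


Reflection rule for y=x: (y, x)
(16, 13) -> (13, 16)

(13, 16)


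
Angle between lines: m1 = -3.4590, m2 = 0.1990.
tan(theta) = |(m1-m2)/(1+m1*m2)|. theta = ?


m1-m2 = -3.658
1+m1*m2 = 0.311659
tan(theta) = |-3.658/0.311659| = 11.737187
theta = arctan(|-3.658/0.311659|) = 85.1302 degrees (acute angle)

85.1302 degrees


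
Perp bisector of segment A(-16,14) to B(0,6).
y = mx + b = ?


Midpoint = (-8, 10)
Slope of AB = dy/dx = -8/16 = -0.5000
Perp slope = -dx/dy = 16/8 = 2.0000
b = My - (perp slope)*Mx = 10 + (16*(-8))/(-8) = 10 + 16.0000 = 26.0000

y = 2.0000x + 26.0000


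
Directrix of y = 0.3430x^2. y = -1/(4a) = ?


a = 0.3430
1/(4a) = 0.7289
directrix: y = -0.7289 = -0.7289

y = -0.7289


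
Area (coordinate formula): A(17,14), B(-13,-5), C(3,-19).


17*(-5+ 19) = 238
-13*(-19-14) = 429
3*(14+ 5) = 57
sum = 724
Area = |724|/2 = 362.0000

362.0000 sq units


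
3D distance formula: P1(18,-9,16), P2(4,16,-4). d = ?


dx=-14, dy=25, dz=-20
d = sqrt(196+625+400) = sqrt(1221) = 34.9428

34.9428


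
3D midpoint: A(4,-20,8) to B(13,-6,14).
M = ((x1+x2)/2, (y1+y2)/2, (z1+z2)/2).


Mx = (4+13)/2 = 8.5000
My = (-20- 6)/2 = -13.0000
Mz = (8+14)/2 = 11.0000

M = (8.5000, -13.0000, 11.0000)


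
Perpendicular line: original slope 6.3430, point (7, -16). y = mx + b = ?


Perpendicular slope = -1/m1 = -1/6.3430 = -0.1577
b2 = y0 - m2*x0 = -16 + 7/6.3430 = -16 + 1.1036 = -14.8964

y = -0.1577x - 14.8964


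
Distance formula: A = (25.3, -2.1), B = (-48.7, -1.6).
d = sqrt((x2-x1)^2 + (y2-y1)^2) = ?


dx = -48.7 - 25.3 = -74.0
dy = -1.6 + 2.1 = 0.5
d = sqrt(5476.0 + 0.25) = sqrt(5476.25) = 74.0017

74.0017


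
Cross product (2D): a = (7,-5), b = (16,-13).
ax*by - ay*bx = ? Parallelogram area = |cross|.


cross = 7*(-13) + 5*16 = -91 + 80 = -11
Parallelogram area = |-11| = 11

cross = -11, parallelogram area = 11


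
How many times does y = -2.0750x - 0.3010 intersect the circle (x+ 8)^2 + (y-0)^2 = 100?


Substitute y = -2.0750x - 0.3010: (x+ 8)^2 + (-2.0750x- 0.3010-0)^2 = 100
Expand to Ax^2 + Bx + C = 0, where b-k = -0.301
A = 1+m^2 = 5.305625
B = 2(m(b-k) - h) = 2(-2.0750*(-0.301) + 8) = 17.24915
C = h^2 + (b-k)^2 - r^2 = 64 + 0.090601 - 100 = -35.909399
disc = B^2-4AC = 297.5332 + 762.0872 = 1059.6204
disc > 0

2 intersection points


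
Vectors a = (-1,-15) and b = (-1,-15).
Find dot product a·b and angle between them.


a·b = -1*(-1) - 15*(-15) = 1 + 225 = 226
|a| = sqrt(1+225) = 15.0333
|b| = sqrt(1+225) = 15.0333
cos(theta) = 226/(sqrt(226)*sqrt(226)) = 226/sqrt(51076) = 1
theta = arccos(226/sqrt(51076)) = 0 degrees

a·b = 226, theta = 0 deg


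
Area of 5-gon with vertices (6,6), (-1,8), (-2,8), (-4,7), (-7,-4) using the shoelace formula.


sum(xi*y_{i+1}) = 6*8 - 1*8 - 2*7 - 4*(-4) - 7*6 = 0
sum(yi*x_{i+1}) = 6*(-1) + 8*(-2) + 8*(-4) + 7*(-7) - 4*6 = -127
Area = |0 + 127|/2 = 127/2 = 63.5000

63.5000 sq units


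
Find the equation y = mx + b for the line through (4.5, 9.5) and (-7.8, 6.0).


m = (-3.5)/(-12.3) = 0.2846
b = y1 - m*x1 = 9.5 - (-3.5*4.5)/(-12.3) = 9.5 - 1.2805 = 8.2195

y = 0.2846x + 8.2195


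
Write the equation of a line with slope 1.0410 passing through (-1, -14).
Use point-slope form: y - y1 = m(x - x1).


y + 14 = 1.0410(x + 1)
y = 1.0410x - 14 - 1.0410*(-1)
y = 1.0410x - 12.9590

y = 1.0410x - 12.9590


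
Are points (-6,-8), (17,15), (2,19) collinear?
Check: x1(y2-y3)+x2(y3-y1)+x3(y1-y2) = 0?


-6*(15-19) + 17*(19+ 8) + 2*(-8-15)
= 24 + 459 - 46 = 437

No, not collinear (determinant = 437)


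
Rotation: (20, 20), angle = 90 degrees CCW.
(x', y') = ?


cos(90) = 0, sin(90) = 1
x' = 20*0 - 20*1 = -20
y' = 20*1 + 20*0 = 20

(-20, 20)


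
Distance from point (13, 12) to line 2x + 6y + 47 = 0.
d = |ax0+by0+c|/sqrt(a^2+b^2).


|2*13 + 6*12 + 47| = |145| = 145
sqrt(4 + 36) = sqrt(40) = 6.3246
d = 145/sqrt(40) = 22.9265

22.9265


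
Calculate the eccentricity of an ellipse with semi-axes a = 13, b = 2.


c = sqrt(169-4) = sqrt(165) = 12.8452
e = c/a = sqrt(165)/13 = 0.9881

e = 0.9881


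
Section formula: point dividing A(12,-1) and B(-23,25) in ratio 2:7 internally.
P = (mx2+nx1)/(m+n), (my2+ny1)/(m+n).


Px = (2*(-23) + 7*12)/9 = 38/9 = 4.2222
Py = (2*25 + 7*(-1))/9 = 43/9 = 4.7778

P = (4.2222, 4.7778)


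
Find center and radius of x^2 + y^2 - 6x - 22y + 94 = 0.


h = -D/2 = 6/2 = 3
k = -E/2 = 22/2 = 11
r^2 = h^2 + k^2 - F = 9 + 121 - 94 = 36
r = 6

Center (3, 11), radius = 6


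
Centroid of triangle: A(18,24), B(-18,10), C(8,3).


Gx = (18- 18+8)/3 = 8/3 = 2.6667
Gy = (24+10+3)/3 = 37/3 = 12.3333

G = (2.6667, 12.3333)


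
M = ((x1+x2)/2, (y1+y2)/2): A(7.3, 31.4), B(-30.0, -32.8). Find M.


Mx = (7.3 - 30.0)/2 = -22.7/2 = -11.3500
My = (31.4 - 32.8)/2 = -1.4/2 = -0.7000

(-11.3500, -0.7000)


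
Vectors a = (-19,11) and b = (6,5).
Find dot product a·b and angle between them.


a·b = -19*6 + 11*5 = -114 + 55 = -59
|a| = sqrt(361+121) = 21.9545
|b| = sqrt(36+25) = 7.8102
cos(theta) = -59/(sqrt(482)*sqrt(61)) = -59/sqrt(29402) = -0.344083
theta = arccos(-59/sqrt(29402)) = 110.1258 degrees

a·b = -59, theta = 110.1258 deg


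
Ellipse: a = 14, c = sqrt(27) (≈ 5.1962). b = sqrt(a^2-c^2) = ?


b^2 = 14^2 - (sqrt(27))^2 = 196 - 27 = 169
b = sqrt(169) = 13

b = 13


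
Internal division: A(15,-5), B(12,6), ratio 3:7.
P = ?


Px = (3*12 + 7*15)/10 = 141/10 = 14.1000
Py = (3*6 + 7*(-5))/10 = -17/10 = -1.7000

P = (14.1000, -1.7000)


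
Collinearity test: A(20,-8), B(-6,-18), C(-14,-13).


20*(-18+ 13) - 6*(-13+ 8) - 14*(-8+ 18)
= -100 + 30 - 140 = -210

No, not collinear (determinant = -210)


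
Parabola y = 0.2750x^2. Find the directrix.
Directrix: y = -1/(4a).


a = 0.2750
1/(4a) = 0.9091
directrix: y = -0.9091 = -0.9091

y = -0.9091


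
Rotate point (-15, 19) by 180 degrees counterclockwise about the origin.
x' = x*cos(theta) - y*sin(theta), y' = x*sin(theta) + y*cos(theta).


cos(180) = -1, sin(180) = 0
x' = -15*(-1) - 19*0 = 15
y' = -15*0 + 19*(-1) = -19

(15, -19)


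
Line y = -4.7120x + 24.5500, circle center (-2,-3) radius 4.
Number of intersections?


Substitute y = -4.7120x + 24.5500: (x+ 2)^2 + (-4.7120x+24.5500+ 3)^2 = 16
Expand to Ax^2 + Bx + C = 0, where b-k = 27.55
A = 1+m^2 = 23.202944
B = 2(m(b-k) - h) = 2(-4.7120*27.55 + 2) = -255.6312
C = h^2 + (b-k)^2 - r^2 = 4 + 759.0025 - 16 = 747.0025
disc = B^2-4AC = 65347.3104 - 69330.6287 = -3983.3183
disc < 0

0 intersection points


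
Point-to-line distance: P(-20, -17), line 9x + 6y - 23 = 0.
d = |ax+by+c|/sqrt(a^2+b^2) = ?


|9*(-20) + 6*(-17) - 23| = |-305| = 305
sqrt(81 + 36) = sqrt(117) = 10.8167
d = 305/sqrt(117) = 28.1973

28.1973


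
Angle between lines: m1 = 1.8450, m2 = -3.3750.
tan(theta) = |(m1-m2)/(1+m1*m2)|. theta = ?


m1-m2 = 5.22
1+m1*m2 = -5.226875
tan(theta) = |5.22/(-5.226875)| = 0.998685
theta = arctan(|5.22/(-5.226875)|) = 44.9623 degrees (acute angle)

44.9623 degrees


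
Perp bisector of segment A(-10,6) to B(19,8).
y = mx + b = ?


Midpoint = (4.5, 7)
Slope of AB = dy/dx = 2/29 = 0.0690
Perp slope = -dx/dy = -29/2 = -14.5000
b = My - (perp slope)*Mx = 7 + (29*4.5)/2 = 7 + 65.2500 = 72.2500

y = -14.5000x + 72.2500


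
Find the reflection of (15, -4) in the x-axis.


Reflection rule for x-axis: (x, -y)
(15, -4) -> (15, 4)

(15, 4)


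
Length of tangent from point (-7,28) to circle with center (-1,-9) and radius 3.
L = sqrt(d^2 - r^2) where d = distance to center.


d = sqrt((-7+ 1)^2 + (28+ 9)^2) = sqrt(36+1369) = 37.4833
L = sqrt(1405.0000 - 9) = sqrt(1396.0000) = 37.3631

37.3631


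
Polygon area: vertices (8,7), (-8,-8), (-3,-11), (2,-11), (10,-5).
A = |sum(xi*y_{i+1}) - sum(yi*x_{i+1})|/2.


sum(xi*y_{i+1}) = 8*(-8) - 8*(-11) - 3*(-11) + 2*(-5) + 10*7 = 117
sum(yi*x_{i+1}) = 7*(-8) - 8*(-3) - 11*2 - 11*10 - 5*8 = -204
Area = |117 + 204|/2 = 321/2 = 160.5000

160.5000 sq units


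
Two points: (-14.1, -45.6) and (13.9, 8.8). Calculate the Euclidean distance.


dx = 13.9 + 14.1 = 28.0
dy = 8.8 + 45.6 = 54.4
d = sqrt(784.0 + 2959.36) = sqrt(3743.36) = 61.1830

61.1830


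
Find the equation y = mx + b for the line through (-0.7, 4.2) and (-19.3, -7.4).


m = (-11.6)/(-18.6) = 0.6237
b = y1 - m*x1 = 4.2 - (-11.6*(-0.7))/(-18.6) = 4.2 + 0.4366 = 4.6366

y = 0.6237x + 4.6366


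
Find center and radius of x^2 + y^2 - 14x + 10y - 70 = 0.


h = -D/2 = 14/2 = 7
k = -E/2 = -10/2 = -5
r^2 = h^2 + k^2 - F = 49 + 25 + 70 = 144
r = 12

Center (7, -5), radius = 12


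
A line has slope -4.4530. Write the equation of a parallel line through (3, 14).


Parallel lines have equal slopes.
m2 = -4.4530
b2 = 14 + 4.4530*3 = 27.3590

y = -4.4530x + 27.3590


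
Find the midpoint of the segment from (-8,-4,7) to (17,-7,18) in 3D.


Mx = (-8+17)/2 = 4.5000
My = (-4- 7)/2 = -5.5000
Mz = (7+18)/2 = 12.5000

M = (4.5000, -5.5000, 12.5000)


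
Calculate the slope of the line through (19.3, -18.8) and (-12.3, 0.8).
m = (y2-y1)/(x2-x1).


dy = 0.8 + 18.8 = 19.6
dx = -12.3 - 19.3 = -31.6
m = 19.6/(-31.6) = -0.6203

m = -0.6203


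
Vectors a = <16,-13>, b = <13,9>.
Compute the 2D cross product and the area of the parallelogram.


cross = 16*9 + 13*13 = 144 + 169 = 313
Parallelogram area = |313| = 313

cross = 313, parallelogram area = 313


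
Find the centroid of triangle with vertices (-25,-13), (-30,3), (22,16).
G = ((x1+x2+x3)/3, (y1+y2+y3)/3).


Gx = (-25- 30+22)/3 = -33/3 = -11.0000
Gy = (-13+3+16)/3 = 6/3 = 2.0000

G = (-11.0000, 2.0000)


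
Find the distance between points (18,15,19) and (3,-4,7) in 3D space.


dx=-15, dy=-19, dz=-12
d = sqrt(225+361+144) = sqrt(730) = 27.0185

27.0185


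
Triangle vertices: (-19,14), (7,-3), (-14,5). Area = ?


-19*(-3-5) = 152
7*(5-14) = -63
-14*(14+ 3) = -238
sum = -149
Area = |-149|/2 = 74.5000

74.5000 sq units


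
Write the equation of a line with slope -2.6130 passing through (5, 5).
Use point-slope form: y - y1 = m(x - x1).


y - 5 = -2.6130(x - 5)
y = -2.6130x + 5 + 2.6130*5
y = -2.6130x + 18.0650

y = -2.6130x + 18.0650


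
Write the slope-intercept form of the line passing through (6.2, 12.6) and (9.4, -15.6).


m = (-28.2)/(3.2) = -8.8125
b = y1 - m*x1 = 12.6 - (-28.2*6.2)/(3.2) = 12.6 + 54.6375 = 67.2375

y = -8.8125x + 67.2375


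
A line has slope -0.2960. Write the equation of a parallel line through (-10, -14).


Parallel lines have equal slopes.
m2 = -0.2960
b2 = -14 + 0.2960*(-10) = -16.9600

y = -0.2960x - 16.9600


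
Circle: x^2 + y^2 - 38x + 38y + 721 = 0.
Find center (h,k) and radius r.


h = -D/2 = 38/2 = 19
k = -E/2 = -38/2 = -19
r^2 = h^2 + k^2 - F = 361 + 361 - 721 = 1
r = 1

Center (19, -19), radius = 1


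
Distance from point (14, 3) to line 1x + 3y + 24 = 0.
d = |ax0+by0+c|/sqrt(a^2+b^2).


|1*14 + 3*3 + 24| = |47| = 47
sqrt(1 + 9) = sqrt(10) = 3.1623
d = 47/sqrt(10) = 14.8627

14.8627


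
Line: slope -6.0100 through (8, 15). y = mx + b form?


y - 15 = -6.0100(x - 8)
y = -6.0100x + 15 + 6.0100*8
y = -6.0100x + 63.0800

y = -6.0100x + 63.0800


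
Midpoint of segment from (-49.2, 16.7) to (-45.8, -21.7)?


Mx = (-49.2 - 45.8)/2 = -95.0/2 = -47.5000
My = (16.7 - 21.7)/2 = -5.0/2 = -2.5000

(-47.5000, -2.5000)


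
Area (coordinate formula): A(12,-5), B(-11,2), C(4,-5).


12*(2+ 5) = 84
-11*(-5+ 5) = 0
4*(-5-2) = -28
sum = 56
Area = |56|/2 = 28.0000

28.0000 sq units


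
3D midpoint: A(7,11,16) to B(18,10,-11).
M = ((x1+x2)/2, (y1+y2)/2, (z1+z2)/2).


Mx = (7+18)/2 = 12.5000
My = (11+10)/2 = 10.5000
Mz = (16- 11)/2 = 2.5000

M = (12.5000, 10.5000, 2.5000)


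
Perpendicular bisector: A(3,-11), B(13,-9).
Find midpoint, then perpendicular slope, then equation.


Midpoint = (8, -10)
Slope of AB = dy/dx = 2/10 = 0.2000
Perp slope = -dx/dy = -10/2 = -5.0000
b = My - (perp slope)*Mx = -10 + (10*8)/2 = -10 + 40.0000 = 30.0000

y = -5.0000x + 30.0000


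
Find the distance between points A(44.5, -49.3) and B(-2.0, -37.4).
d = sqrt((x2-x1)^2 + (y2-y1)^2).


dx = -2.0 - 44.5 = -46.5
dy = -37.4 + 49.3 = 11.9
d = sqrt(2162.25 + 141.61) = sqrt(2303.86) = 47.9985

47.9985


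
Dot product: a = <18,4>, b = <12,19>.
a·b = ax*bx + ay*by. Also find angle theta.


a·b = 18*12 + 4*19 = 216 + 76 = 292
|a| = sqrt(324+16) = 18.4391
|b| = sqrt(144+361) = 22.4722
cos(theta) = 292/(sqrt(340)*sqrt(505)) = 292/sqrt(171700) = 0.704689
theta = arccos(292/sqrt(171700)) = 45.1955 degrees

a·b = 292, theta = 45.1955 deg


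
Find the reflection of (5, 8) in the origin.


Reflection rule for origin: (-x, -y)
(5, 8) -> (-5, -8)

(-5, -8)


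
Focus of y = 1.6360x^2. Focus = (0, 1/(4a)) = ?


a = 1.6360
4a = 6.5440
focus = (0, 1/6.5440) = (0, 0.1528)

Focus = (0, 0.1528)


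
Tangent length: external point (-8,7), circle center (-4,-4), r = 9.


d = sqrt((-8+ 4)^2 + (7+ 4)^2) = sqrt(16+121) = 11.7047
L = sqrt(137.0000 - 81) = sqrt(56.0000) = 7.4833

7.4833


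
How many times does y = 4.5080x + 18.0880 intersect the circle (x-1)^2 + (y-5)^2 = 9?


Substitute y = 4.5080x + 18.0880: (x-1)^2 + (4.5080x+18.0880-5)^2 = 9
Expand to Ax^2 + Bx + C = 0, where b-k = 13.088
A = 1+m^2 = 21.322064
B = 2(m(b-k) - h) = 2(4.5080*13.088 - 1) = 116.001408
C = h^2 + (b-k)^2 - r^2 = 1 + 171.295744 - 9 = 163.295744
disc = B^2-4AC = 13456.3267 - 13927.2092 = -470.8825
disc < 0

0 intersection points


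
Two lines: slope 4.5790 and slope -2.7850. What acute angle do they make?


m1-m2 = 7.364
1+m1*m2 = -11.752515
tan(theta) = |7.364/(-11.752515)| = 0.626589
theta = arctan(|7.364/(-11.752515)|) = 32.0708 degrees (acute angle)

32.0708 degrees


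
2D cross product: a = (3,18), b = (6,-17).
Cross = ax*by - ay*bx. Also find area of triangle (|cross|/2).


cross = 3*(-17) - 18*6 = -51 - 108 = -159
Triangle area = |-159|/2 = 159/2 = 79.5000

cross = -159, triangle area = 79.5000


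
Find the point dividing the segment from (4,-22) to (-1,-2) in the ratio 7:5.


Px = (7*(-1) + 5*4)/12 = 13/12 = 1.0833
Py = (7*(-2) + 5*(-22))/12 = -124/12 = -10.3333

P = (1.0833, -10.3333)


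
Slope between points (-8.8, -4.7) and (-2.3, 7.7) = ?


dy = 7.7 + 4.7 = 12.4
dx = -2.3 + 8.8 = 6.5
m = 12.4/6.5 = 1.9077

m = 1.9077


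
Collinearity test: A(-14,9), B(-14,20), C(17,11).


-14*(20-11) - 14*(11-9) + 17*(9-20)
= -126 - 28 - 187 = -341

No, not collinear (determinant = -341)


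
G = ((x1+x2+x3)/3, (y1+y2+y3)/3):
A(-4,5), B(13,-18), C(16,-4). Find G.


Gx = (-4+13+16)/3 = 25/3 = 8.3333
Gy = (5- 18- 4)/3 = -17/3 = -5.6667

G = (8.3333, -5.6667)


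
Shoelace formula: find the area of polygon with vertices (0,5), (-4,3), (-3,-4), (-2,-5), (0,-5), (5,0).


sum(xi*y_{i+1}) = 0*3 - 4*(-4) - 3*(-5) - 2*(-5) + 0*0 + 5*5 = 66
sum(yi*x_{i+1}) = 5*(-4) + 3*(-3) - 4*(-2) - 5*0 - 5*5 + 0*0 = -46
Area = |66 + 46|/2 = 112/2 = 56.0000

56.0000 sq units


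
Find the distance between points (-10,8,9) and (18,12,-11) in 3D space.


dx=28, dy=4, dz=-20
d = sqrt(784+16+400) = sqrt(1200) = 34.6410

34.6410


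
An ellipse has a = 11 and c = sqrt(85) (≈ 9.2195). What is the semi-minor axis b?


b^2 = 11^2 - (sqrt(85))^2 = 121 - 85 = 36
b = sqrt(36) = 6

b = 6


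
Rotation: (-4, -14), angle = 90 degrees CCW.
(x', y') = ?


cos(90) = 0, sin(90) = 1
x' = -4*0 + 14*1 = 14
y' = -4*1 - 14*0 = -4

(14, -4)


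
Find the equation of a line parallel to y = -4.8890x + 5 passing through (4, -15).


Parallel lines have equal slopes.
m2 = -4.8890
b2 = -15 + 4.8890*4 = 4.5560

y = -4.8890x + 4.5560


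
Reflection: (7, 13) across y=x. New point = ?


Reflection rule for y=x: (y, x)
(7, 13) -> (13, 7)

(13, 7)


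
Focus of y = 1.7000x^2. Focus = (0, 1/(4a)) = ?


a = 1.7000
4a = 6.8000
focus = (0, 1/6.8000) = (0, 0.1471)

Focus = (0, 0.1471)


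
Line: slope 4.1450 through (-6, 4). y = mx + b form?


y - 4 = 4.1450(x + 6)
y = 4.1450x + 4 - 4.1450*(-6)
y = 4.1450x + 28.8700

y = 4.1450x + 28.8700


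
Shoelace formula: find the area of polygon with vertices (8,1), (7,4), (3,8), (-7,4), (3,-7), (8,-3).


sum(xi*y_{i+1}) = 8*4 + 7*8 + 3*4 - 7*(-7) + 3*(-3) + 8*1 = 148
sum(yi*x_{i+1}) = 1*7 + 4*3 + 8*(-7) + 4*3 - 7*8 - 3*8 = -105
Area = |148 + 105|/2 = 253/2 = 126.5000

126.5000 sq units


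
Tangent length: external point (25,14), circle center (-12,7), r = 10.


d = sqrt((25+ 12)^2 + (14-7)^2) = sqrt(1369+49) = 37.6563
L = sqrt(1418.0000 - 100) = sqrt(1318.0000) = 36.3043

36.3043


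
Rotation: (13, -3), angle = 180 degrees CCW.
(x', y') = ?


cos(180) = -1, sin(180) = 0
x' = 13*(-1) + 3*0 = -13
y' = 13*0 - 3*(-1) = 3

(-13, 3)


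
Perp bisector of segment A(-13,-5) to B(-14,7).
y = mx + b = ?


Midpoint = (-13.5, 1)
Slope of AB = dy/dx = 12/(-1) = -12.0000
Perp slope = -dx/dy = 1/12 = 0.0833
b = My - (perp slope)*Mx = 1 + (-1*(-13.5))/12 = 1 + 1.1250 = 2.1250

y = 0.0833x + 2.1250


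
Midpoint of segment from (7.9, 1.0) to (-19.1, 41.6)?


Mx = (7.9 - 19.1)/2 = -11.2/2 = -5.6000
My = (1.0 + 41.6)/2 = 42.6/2 = 21.3000

(-5.6000, 21.3000)


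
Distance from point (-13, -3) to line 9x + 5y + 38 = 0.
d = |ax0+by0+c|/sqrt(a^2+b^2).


|9*(-13) + 5*(-3) + 38| = |-94| = 94
sqrt(81 + 25) = sqrt(106) = 10.2956
d = 94/sqrt(106) = 9.1301

9.1301


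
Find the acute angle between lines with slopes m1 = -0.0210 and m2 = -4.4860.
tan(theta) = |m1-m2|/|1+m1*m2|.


m1-m2 = 4.465
1+m1*m2 = 1.094206
tan(theta) = |4.465/1.094206| = 4.080584
theta = arctan(|4.465/1.094206|) = 76.2303 degrees (acute angle)

76.2303 degrees


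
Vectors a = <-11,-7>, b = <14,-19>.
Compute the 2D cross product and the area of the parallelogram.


cross = -11*(-19) + 7*14 = 209 + 98 = 307
Parallelogram area = |307| = 307

cross = 307, parallelogram area = 307


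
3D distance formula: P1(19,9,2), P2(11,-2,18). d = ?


dx=-8, dy=-11, dz=16
d = sqrt(64+121+256) = sqrt(441) = 21.0000

21.0000


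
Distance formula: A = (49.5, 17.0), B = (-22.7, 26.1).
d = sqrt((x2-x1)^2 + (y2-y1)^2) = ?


dx = -22.7 - 49.5 = -72.2
dy = 26.1 - 17.0 = 9.1
d = sqrt(5212.84 + 82.81) = sqrt(5295.65) = 72.7712

72.7712


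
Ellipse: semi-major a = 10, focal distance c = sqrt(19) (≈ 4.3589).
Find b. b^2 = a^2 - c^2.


b^2 = 10^2 - (sqrt(19))^2 = 100 - 19 = 81
b = sqrt(81) = 9

b = 9


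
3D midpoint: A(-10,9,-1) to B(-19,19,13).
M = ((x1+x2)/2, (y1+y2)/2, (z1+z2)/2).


Mx = (-10- 19)/2 = -14.5000
My = (9+19)/2 = 14.0000
Mz = (-1+13)/2 = 6.0000

M = (-14.5000, 14.0000, 6.0000)


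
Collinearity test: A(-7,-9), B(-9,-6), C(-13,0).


-7*(-6-0) - 9*(0+ 9) - 13*(-9+ 6)
= 42 - 81 + 39 = 0

Yes, collinear (determinant = 0)


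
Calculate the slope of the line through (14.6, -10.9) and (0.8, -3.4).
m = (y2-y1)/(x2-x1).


dy = -3.4 + 10.9 = 7.5
dx = 0.8 - 14.6 = -13.8
m = 7.5/(-13.8) = -0.5435

m = -0.5435


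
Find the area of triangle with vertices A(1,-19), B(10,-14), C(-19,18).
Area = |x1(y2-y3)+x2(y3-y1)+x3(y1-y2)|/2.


1*(-14-18) = -32
10*(18+ 19) = 370
-19*(-19+ 14) = 95
sum = 433
Area = |433|/2 = 216.5000

216.5000 sq units


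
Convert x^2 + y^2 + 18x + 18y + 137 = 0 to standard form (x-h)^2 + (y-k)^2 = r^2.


h = -D/2 = -18/2 = -9
k = -E/2 = -18/2 = -9
r^2 = h^2 + k^2 - F = 81 + 81 - 137 = 25
r = 5

Center (-9, -9), radius = 5


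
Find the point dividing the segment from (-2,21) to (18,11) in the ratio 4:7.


Px = (4*18 + 7*(-2))/11 = 58/11 = 5.2727
Py = (4*11 + 7*21)/11 = 191/11 = 17.3636

P = (5.2727, 17.3636)


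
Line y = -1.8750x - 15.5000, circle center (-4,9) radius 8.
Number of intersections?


Substitute y = -1.8750x - 15.5000: (x+ 4)^2 + (-1.8750x- 15.5000-9)^2 = 64
Expand to Ax^2 + Bx + C = 0, where b-k = -24.5
A = 1+m^2 = 4.515625
B = 2(m(b-k) - h) = 2(-1.8750*(-24.5) + 4) = 99.875
C = h^2 + (b-k)^2 - r^2 = 16 + 600.25 - 64 = 552.25
disc = B^2-4AC = 9975.0156 - 9975.0156 = 0
disc = 0

1 intersection point (tangent)


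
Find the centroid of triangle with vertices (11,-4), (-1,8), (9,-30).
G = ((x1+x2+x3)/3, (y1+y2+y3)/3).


Gx = (11- 1+9)/3 = 19/3 = 6.3333
Gy = (-4+8- 30)/3 = -26/3 = -8.6667

G = (6.3333, -8.6667)


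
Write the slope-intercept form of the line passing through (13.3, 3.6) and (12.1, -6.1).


m = (-9.7)/(-1.2) = 8.0833
b = y1 - m*x1 = 3.6 - (-9.7*13.3)/(-1.2) = 3.6 - 107.5083 = -103.9083

y = 8.0833x - 103.9083


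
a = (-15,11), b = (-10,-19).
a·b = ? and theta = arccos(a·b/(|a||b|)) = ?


a·b = -15*(-10) + 11*(-19) = 150 - 209 = -59
|a| = sqrt(225+121) = 18.6011
|b| = sqrt(100+361) = 21.4709
cos(theta) = -59/(sqrt(346)*sqrt(461)) = -59/sqrt(159506) = -0.147728
theta = arccos(-59/sqrt(159506)) = 98.4953 degrees

a·b = -59, theta = 98.4953 deg


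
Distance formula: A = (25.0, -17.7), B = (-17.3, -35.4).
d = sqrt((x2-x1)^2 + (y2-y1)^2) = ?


dx = -17.3 - 25.0 = -42.3
dy = -35.4 + 17.7 = -17.7
d = sqrt(1789.29 + 313.29) = sqrt(2102.58) = 45.8539

45.8539


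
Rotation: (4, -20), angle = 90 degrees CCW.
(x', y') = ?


cos(90) = 0, sin(90) = 1
x' = 4*0 + 20*1 = 20
y' = 4*1 - 20*0 = 4

(20, 4)


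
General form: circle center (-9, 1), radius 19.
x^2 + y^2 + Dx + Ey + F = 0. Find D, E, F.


(x+ 9)^2 + (y-1)^2 = 19^2
D = -2h = 18, E = -2k = -2
F = h^2+k^2-r^2 = 81+1-361 = -279

D = 18, E = -2, F = -279


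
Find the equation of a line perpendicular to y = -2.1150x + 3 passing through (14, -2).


Perpendicular slope = -1/m1 = -1/(-2.1150) = 0.4728
b2 = y0 - m2*x0 = -2 + 14/(-2.1150) = -2 - 6.6194 = -8.6194

y = 0.4728x - 8.6194


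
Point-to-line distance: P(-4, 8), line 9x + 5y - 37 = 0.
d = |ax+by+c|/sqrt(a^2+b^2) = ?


|9*(-4) + 5*8 - 37| = |-33| = 33
sqrt(81 + 25) = sqrt(106) = 10.2956
d = 33/sqrt(106) = 3.2052

3.2052


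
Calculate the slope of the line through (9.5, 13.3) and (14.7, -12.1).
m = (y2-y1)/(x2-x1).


dy = -12.1 - 13.3 = -25.4
dx = 14.7 - 9.5 = 5.2
m = -25.4/5.2 = -4.8846

m = -4.8846


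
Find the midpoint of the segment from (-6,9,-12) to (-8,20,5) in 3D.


Mx = (-6- 8)/2 = -7.0000
My = (9+20)/2 = 14.5000
Mz = (-12+5)/2 = -3.5000

M = (-7.0000, 14.5000, -3.5000)


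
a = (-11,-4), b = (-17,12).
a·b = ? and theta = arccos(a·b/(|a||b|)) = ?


a·b = -11*(-17) - 4*12 = 187 - 48 = 139
|a| = sqrt(121+16) = 11.7047
|b| = sqrt(289+144) = 20.8087
cos(theta) = 139/(sqrt(137)*sqrt(433)) = 139/sqrt(59321) = 0.570704
theta = arccos(139/sqrt(59321)) = 55.2007 degrees

a·b = 139, theta = 55.2007 deg


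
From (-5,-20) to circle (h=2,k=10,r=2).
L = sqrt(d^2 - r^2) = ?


d = sqrt((-5-2)^2 + (-20-10)^2) = sqrt(49+900) = 30.8058
L = sqrt(949.0000 - 4) = sqrt(945.0000) = 30.7409

30.7409


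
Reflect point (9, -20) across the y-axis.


Reflection rule for y-axis: (-x, y)
(9, -20) -> (-9, -20)

(-9, -20)


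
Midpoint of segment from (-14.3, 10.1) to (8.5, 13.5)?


Mx = (-14.3 + 8.5)/2 = -5.8/2 = -2.9000
My = (10.1 + 13.5)/2 = 23.6/2 = 11.8000

(-2.9000, 11.8000)


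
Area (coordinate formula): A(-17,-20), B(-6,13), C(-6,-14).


-17*(13+ 14) = -459
-6*(-14+ 20) = -36
-6*(-20-13) = 198
sum = -297
Area = |-297|/2 = 148.5000

148.5000 sq units


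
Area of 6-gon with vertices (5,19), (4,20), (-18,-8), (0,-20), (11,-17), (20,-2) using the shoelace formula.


sum(xi*y_{i+1}) = 5*20 + 4*(-8) - 18*(-20) + 0*(-17) + 11*(-2) + 20*19 = 786
sum(yi*x_{i+1}) = 19*4 + 20*(-18) - 8*0 - 20*11 - 17*20 - 2*5 = -854
Area = |786 + 854|/2 = 1640/2 = 820.0000

820.0000 sq units


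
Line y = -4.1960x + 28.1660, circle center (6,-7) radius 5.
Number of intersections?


Substitute y = -4.1960x + 28.1660: (x-6)^2 + (-4.1960x+28.1660+ 7)^2 = 25
Expand to Ax^2 + Bx + C = 0, where b-k = 35.166
A = 1+m^2 = 18.606416
B = 2(m(b-k) - h) = 2(-4.1960*35.166 - 6) = -307.113072
C = h^2 + (b-k)^2 - r^2 = 36 + 1236.647556 - 25 = 1247.647556
disc = B^2-4AC = 94318.4390 - 92856.9978 = 1461.4412
disc > 0

2 intersection points


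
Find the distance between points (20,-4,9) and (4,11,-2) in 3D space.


dx=-16, dy=15, dz=-11
d = sqrt(256+225+121) = sqrt(602) = 24.5357

24.5357


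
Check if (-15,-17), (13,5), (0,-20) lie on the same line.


-15*(5+ 20) + 13*(-20+ 17) + 0*(-17-5)
= -375 - 39 + 0 = -414

No, not collinear (determinant = -414)


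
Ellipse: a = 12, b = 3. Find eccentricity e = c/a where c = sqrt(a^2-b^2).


c = sqrt(144-9) = sqrt(135) = 11.6190
e = c/a = sqrt(135)/12 = 0.9682

e = 0.9682


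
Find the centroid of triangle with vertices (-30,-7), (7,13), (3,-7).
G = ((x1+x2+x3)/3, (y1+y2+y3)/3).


Gx = (-30+7+3)/3 = -20/3 = -6.6667
Gy = (-7+13- 7)/3 = -1/3 = -0.3333

G = (-6.6667, -0.3333)


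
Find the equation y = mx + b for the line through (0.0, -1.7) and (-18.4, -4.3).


m = (-2.6)/(-18.4) = 0.1413
b = y1 - m*x1 = -1.7 - (-2.6*0.0)/(-18.4) = -1.7 - 0 = -1.7000

y = 0.1413x - 1.7000


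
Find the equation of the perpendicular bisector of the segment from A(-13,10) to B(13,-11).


Midpoint = (0, -0.5)
Slope of AB = dy/dx = -21/26 = -0.8077
Perp slope = -dx/dy = 26/21 = 1.2381
b = My - (perp slope)*Mx = -0.5 + (26*0)/(-21) = -0.5 + 0 = -0.5000

y = 1.2381x - 0.5000


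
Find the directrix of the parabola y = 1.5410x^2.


a = 1.5410
1/(4a) = 0.1622
directrix: y = -0.1622 = -0.1622

y = -0.1622


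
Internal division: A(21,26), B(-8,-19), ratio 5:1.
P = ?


Px = (5*(-8) + 1*21)/6 = -19/6 = -3.1667
Py = (5*(-19) + 1*26)/6 = -69/6 = -11.5000

P = (-3.1667, -11.5000)


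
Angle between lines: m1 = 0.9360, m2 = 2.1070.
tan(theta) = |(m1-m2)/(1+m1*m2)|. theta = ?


m1-m2 = -1.171
1+m1*m2 = 2.972152
tan(theta) = |-1.171/2.972152| = 0.393991
theta = arctan(|-1.171/2.972152|) = 21.5040 degrees (acute angle)

21.5040 degrees


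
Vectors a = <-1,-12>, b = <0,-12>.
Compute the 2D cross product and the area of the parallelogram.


cross = -1*(-12) + 12*0 = 12 - 0 = 12
Parallelogram area = |12| = 12

cross = 12, parallelogram area = 12


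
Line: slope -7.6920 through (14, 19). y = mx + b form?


y - 19 = -7.6920(x - 14)
y = -7.6920x + 19 + 7.6920*14
y = -7.6920x + 126.6880

y = -7.6920x + 126.6880


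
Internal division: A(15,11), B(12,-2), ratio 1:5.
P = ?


Px = (1*12 + 5*15)/6 = 87/6 = 14.5000
Py = (1*(-2) + 5*11)/6 = 53/6 = 8.8333

P = (14.5000, 8.8333)


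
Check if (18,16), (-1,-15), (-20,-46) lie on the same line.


18*(-15+ 46) - 1*(-46-16) - 20*(16+ 15)
= 558 + 62 - 620 = 0

Yes, collinear (determinant = 0)


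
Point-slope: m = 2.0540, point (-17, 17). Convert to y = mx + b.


y - 17 = 2.0540(x + 17)
y = 2.0540x + 17 - 2.0540*(-17)
y = 2.0540x + 51.9180

y = 2.0540x + 51.9180


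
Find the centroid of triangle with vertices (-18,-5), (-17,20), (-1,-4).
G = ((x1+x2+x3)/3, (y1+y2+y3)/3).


Gx = (-18- 17- 1)/3 = -36/3 = -12.0000
Gy = (-5+20- 4)/3 = 11/3 = 3.6667

G = (-12.0000, 3.6667)


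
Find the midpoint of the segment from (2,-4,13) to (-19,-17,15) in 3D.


Mx = (2- 19)/2 = -8.5000
My = (-4- 17)/2 = -10.5000
Mz = (13+15)/2 = 14.0000

M = (-8.5000, -10.5000, 14.0000)


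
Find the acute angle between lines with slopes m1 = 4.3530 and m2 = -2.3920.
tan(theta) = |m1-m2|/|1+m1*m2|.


m1-m2 = 6.745
1+m1*m2 = -9.412376
tan(theta) = |6.745/(-9.412376)| = 0.716610
theta = arctan(|6.745/(-9.412376)|) = 35.6258 degrees (acute angle)

35.6258 degrees


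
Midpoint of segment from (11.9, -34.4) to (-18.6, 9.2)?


Mx = (11.9 - 18.6)/2 = -6.7/2 = -3.3500
My = (-34.4 + 9.2)/2 = -25.2/2 = -12.6000

(-3.3500, -12.6000)


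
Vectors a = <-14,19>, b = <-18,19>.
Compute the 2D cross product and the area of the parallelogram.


cross = -14*19 - 19*(-18) = -266 + 342 = 76
Parallelogram area = |76| = 76

cross = 76, parallelogram area = 76


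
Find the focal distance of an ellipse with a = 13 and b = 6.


c^2 = 13^2 - 6^2 = 169 - 36 = 133
c = sqrt(133) = 11.5326

c = 11.5326


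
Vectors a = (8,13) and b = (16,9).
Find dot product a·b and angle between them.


a·b = 8*16 + 13*9 = 128 + 117 = 245
|a| = sqrt(64+169) = 15.2643
|b| = sqrt(256+81) = 18.3576
cos(theta) = 245/(sqrt(233)*sqrt(337)) = 245/sqrt(78521) = 0.874326
theta = arccos(245/sqrt(78521)) = 29.0347 degrees

a·b = 245, theta = 29.0347 deg


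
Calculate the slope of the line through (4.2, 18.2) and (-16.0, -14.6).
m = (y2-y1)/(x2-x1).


dy = -14.6 - 18.2 = -32.8
dx = -16.0 - 4.2 = -20.2
m = -32.8/(-20.2) = 1.6238

m = 1.6238


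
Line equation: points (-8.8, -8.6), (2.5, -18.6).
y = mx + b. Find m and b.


m = (-10)/(11.3) = -0.8850
b = y1 - m*x1 = -8.6 - (-10*(-8.8))/(11.3) = -8.6 - 7.7876 = -16.3876

y = -0.8850x - 16.3876
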